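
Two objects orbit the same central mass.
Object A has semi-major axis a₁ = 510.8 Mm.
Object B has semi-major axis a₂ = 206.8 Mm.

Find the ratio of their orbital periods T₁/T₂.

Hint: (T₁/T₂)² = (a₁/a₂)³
a₁ = 510.8 Mm = 5.108 × 10^8 m
a₂ = 206.8 Mm = 2.068 × 10^8 m
a₁/a₂ = 2.47002
T₁/T₂ = (a₁/a₂)^(3/2) = (2.47002)^1.5 = 3.88196

Final answer: T₁/T₂ = 3.882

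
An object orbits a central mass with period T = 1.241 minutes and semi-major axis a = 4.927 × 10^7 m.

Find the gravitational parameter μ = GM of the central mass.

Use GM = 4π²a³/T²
T = 1.241 minutes = 74.46 s
a = 4.927 × 10^7 m
a³ = 1.19605 × 10^23 m³
T² = 5544.29 s²
GM = 4π² × (1.19605 × 10^23) / 5544.29 = 8.5165 × 10^20 m³/s²
GM ≈ 8.517 × 10^20 m³/s²

Final answer: GM = 8.517 × 10^20 m³/s²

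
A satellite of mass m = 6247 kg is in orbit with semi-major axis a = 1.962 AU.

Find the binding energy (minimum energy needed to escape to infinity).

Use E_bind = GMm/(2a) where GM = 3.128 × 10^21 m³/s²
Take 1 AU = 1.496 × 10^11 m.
a = 1.962 AU = 2.93515 × 10^11 m
GM = 3.128 × 10^21 m³/s²
m = 6247 kg
GMm = 3.128 × 10^21 × 6247 = 1.95406 × 10^25 m³·kg/s²
2a = 5.8703 × 10^11 m
E_bind = GMm/(2a) = 3.32872 × 10^13 J ≈ 33.29 TJ

Final answer: 33.29 TJ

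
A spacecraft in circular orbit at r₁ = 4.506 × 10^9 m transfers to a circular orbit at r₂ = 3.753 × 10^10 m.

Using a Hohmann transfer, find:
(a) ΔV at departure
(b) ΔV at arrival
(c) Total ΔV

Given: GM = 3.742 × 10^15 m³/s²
r₁ = 4.506 × 10^9 m
r₂ = 3.753 × 10^10 m
GM = 3.742 × 10^15 m³/s²
Transfer ellipse: a_t = (r₁ + r₂)/2 = 2.1018 × 10^10 m
Circular speed at r₁: v₁ = √(GM/r₁) = 911.289 m/s
Transfer speed at r₁ (periapsis): v₁ₜ = √(GM(2/r₁ − 1/a_t)) = 1217.73 m/s
(a) ΔV₁ = v₁ₜ − v₁ = 306.438 m/s ≈ 306.4 m/s
Circular speed at r₂: v₂ = √(GM/r₂) = 315.764 m/s
Transfer speed at r₂ (apoapsis): v₂ₜ = √(GM(2/r₂ − 1/a_t)) = 146.205 m/s
(b) ΔV₂ = v₂ − v₂ₜ = 169.559 m/s ≈ 169.6 m/s
(c) ΔV_total = ΔV₁ + ΔV₂ = 475.996 m/s ≈ 476 m/s

Final answer:
(a) ΔV₁ = 306.4 m/s
(b) ΔV₂ = 169.6 m/s
(c) ΔV_total = 476 m/s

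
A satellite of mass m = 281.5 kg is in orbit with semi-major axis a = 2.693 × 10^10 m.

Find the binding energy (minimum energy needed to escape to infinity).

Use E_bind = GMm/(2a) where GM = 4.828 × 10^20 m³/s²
a = 2.693 × 10^10 m
GM = 4.828 × 10^20 m³/s²
m = 281.5 kg
GMm = 4.828 × 10^20 × 281.5 = 1.35908 × 10^23 m³·kg/s²
2a = 5.386 × 10^10 m
E_bind = GMm/(2a) = 2.52336 × 10^12 J ≈ 2.523 TJ

Final answer: 2.523 TJ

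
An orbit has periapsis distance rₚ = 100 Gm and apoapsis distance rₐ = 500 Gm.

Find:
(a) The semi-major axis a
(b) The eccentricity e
rₚ = 100 Gm = 1 × 10^11 m
rₐ = 500 Gm = 5 × 10^11 m
(a) a = (rₚ + rₐ)/2 = 3 × 10^11 m ≈ 300 Gm
(b) e = (rₐ − rₚ)/(rₐ + rₚ) = (4 × 10^11) / (6 × 10^11) = 0.666667

Final answer:
(a) a = 300 Gm
(b) e = 0.6667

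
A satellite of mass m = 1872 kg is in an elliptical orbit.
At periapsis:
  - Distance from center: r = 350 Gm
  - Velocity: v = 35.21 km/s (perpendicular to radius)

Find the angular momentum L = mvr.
r = 350 Gm = 3.5 × 10^11 m
v = 35.21 km/s = 35210 m/s
vr = 35210 × 3.5 × 10^11 = 1.23235 × 10^16 m²/s
L = m × vr = 1872 × 1.23235 × 10^16 = 2.30696 × 10^19 kg·m²/s ≈ 2.307 × 10^19 kg·m²/s

Final answer: L = 2.307 × 10^19 kg·m²/s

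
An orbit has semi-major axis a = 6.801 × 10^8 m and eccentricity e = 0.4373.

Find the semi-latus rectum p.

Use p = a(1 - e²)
a = 6.801 × 10^8 m
e = 0.4373,  e² = 0.191231,  1 − e² = 0.808769
p = a(1 − e²) = 6.801 × 10^8 m × 0.808769 = 5.50044 × 10^8 m ≈ 5.5 × 10^8 m

Final answer: p = 5.5 × 10^8 m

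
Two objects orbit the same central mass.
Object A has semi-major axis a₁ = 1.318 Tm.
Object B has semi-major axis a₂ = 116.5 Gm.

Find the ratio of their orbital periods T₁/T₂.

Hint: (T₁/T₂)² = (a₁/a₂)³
a₁ = 1.318 Tm = 1.318 × 10^12 m
a₂ = 116.5 Gm = 1.165 × 10^11 m
a₁/a₂ = 11.3133
T₁/T₂ = (a₁/a₂)^(3/2) = (11.3133)^1.5 = 38.0526

Final answer: T₁/T₂ = 38.05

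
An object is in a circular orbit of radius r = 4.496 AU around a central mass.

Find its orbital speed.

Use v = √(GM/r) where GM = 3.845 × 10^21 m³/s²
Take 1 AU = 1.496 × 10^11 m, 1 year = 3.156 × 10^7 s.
r = 4.496 AU = 6.72602 × 10^11 m
GM = 3.845 × 10^21 m³/s²
GM/r = (3.845 × 10^21) / (6.72602 × 10^11) = 5.71661 × 10^9 m²/s²
v = √(GM/r) = 75608.3 m/s ≈ 15.95 AU/year

Final answer: 15.95 AU/year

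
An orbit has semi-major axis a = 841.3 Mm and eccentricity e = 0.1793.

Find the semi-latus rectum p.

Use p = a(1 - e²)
a = 841.3 Mm = 8.413 × 10^8 m
e = 0.1793,  e² = 0.0321485,  1 − e² = 0.967852
p = a(1 − e²) = 8.413 × 10^8 m × 0.967852 = 8.14253 × 10^8 m ≈ 814.3 Mm

Final answer: p = 814.3 Mm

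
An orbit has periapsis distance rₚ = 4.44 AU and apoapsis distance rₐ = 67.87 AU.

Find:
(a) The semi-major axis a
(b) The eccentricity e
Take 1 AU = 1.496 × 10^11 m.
rₚ = 4.44 AU = 6.64224 × 10^11 m
rₐ = 67.87 AU = 1.01534 × 10^13 m
(a) a = (rₚ + rₐ)/2 = 5.40879 × 10^12 m ≈ 36.16 AU
(b) e = (rₐ − rₚ)/(rₐ + rₚ) = (9.48913 × 10^12) / (1.08176 × 10^13) = 0.877195

Final answer:
(a) a = 36.16 AU
(b) e = 0.8772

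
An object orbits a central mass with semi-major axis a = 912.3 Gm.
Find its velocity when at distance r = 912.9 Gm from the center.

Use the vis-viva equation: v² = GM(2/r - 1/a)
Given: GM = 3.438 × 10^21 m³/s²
a = 912.3 Gm = 9.123 × 10^11 m
r = 912.9 Gm = 9.129 × 10^11 m
GM = 3.438 × 10^21 m³/s²
2/r − 1/a = 2.19082 × 10^-12 − 1.09613 × 10^-12 = 1.09469 × 10^-12 m⁻¹
v² = GM (2/r − 1/a) = 3.76354 × 10^9 m²/s²
v = 61347.7 m/s ≈ 61.35 km/s

Final answer: 61.35 km/s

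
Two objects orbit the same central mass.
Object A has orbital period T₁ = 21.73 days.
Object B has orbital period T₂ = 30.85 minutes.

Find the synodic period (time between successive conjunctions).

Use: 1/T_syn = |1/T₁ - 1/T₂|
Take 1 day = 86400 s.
T₁ = 21.73 days = 1.87747 × 10^6 s
T₂ = 30.85 minutes = 1851 s
1/T₁ = 5.32631 × 10^-7 s⁻¹
1/T₂ = 0.000540249 s⁻¹
|1/T₁ − 1/T₂| = 0.000539716 s⁻¹
T_syn = 1 / |1/T₁ − 1/T₂| = 1852.83 s ≈ 30.88 minutes

Final answer: T_syn = 30.88 minutes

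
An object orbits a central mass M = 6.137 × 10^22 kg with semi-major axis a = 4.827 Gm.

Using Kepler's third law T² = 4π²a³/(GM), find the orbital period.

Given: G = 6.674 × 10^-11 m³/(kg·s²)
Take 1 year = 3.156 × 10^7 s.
M = 6.137 × 10^22 kg
GM = G × M = 6.674 × 10^-11 × 6.137 × 10^22 = 4.09583 × 10^12 m³/s²
a = 4.827 Gm = 4.827 × 10^9 m
a³ = 1.12469 × 10^29 m³
T = 2π √(a³/GM) = 2π √((1.12469 × 10^29) / (4.09583 × 10^12)) = 2π × 1.65708 × 10^8 s
T = 1.04118 × 10^9 s ≈ 32.99 years

Final answer: 32.99 years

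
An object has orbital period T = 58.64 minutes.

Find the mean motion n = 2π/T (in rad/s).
T = 58.64 minutes = 3518.4 s
n = 2π / 3518.4 s = 0.00178581 rad/s ≈ 0.001786 rad/s

Final answer: n = 0.001786 rad/s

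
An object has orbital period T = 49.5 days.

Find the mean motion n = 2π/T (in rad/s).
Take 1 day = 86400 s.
T = 49.5 days = 4.2768 × 10^6 s
n = 2π / (4.2768 × 10^6 s) = 1.46913 × 10^-6 rad/s ≈ 1.469 × 10^-6 rad/s

Final answer: n = 1.469 × 10^-6 rad/s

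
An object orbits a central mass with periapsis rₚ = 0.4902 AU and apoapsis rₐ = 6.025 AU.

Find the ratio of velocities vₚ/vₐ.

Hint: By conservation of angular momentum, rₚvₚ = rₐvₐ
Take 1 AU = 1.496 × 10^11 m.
rₚ = 0.4902 AU = 7.33339 × 10^10 m
rₐ = 6.025 AU = 9.0134 × 10^11 m
rₚvₚ = rₐvₐ  ⇒  vₚ/vₐ = rₐ/rₚ
vₚ/vₐ = (9.0134 × 10^11) / (7.33339 × 10^10) = 12.2909

Final answer: vₚ/vₐ = 12.29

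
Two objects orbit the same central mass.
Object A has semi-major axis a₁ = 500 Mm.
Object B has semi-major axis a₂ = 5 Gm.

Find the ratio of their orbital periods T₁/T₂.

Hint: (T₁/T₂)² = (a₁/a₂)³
a₁ = 500 Mm = 5 × 10^8 m
a₂ = 5 Gm = 5 × 10^9 m
a₁/a₂ = 0.1
T₁/T₂ = (a₁/a₂)^(3/2) = (0.1)^1.5 = 0.0316228

Final answer: T₁/T₂ = 0.03162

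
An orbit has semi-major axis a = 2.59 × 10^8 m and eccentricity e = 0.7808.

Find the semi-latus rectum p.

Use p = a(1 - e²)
a = 2.59 × 10^8 m
e = 0.7808,  e² = 0.609649,  1 − e² = 0.390351
p = a(1 − e²) = 2.59 × 10^8 m × 0.390351 = 1.01101 × 10^8 m ≈ 1.011 × 10^8 m

Final answer: p = 1.011 × 10^8 m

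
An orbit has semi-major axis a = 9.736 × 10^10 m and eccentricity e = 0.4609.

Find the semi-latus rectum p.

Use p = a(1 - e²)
a = 9.736 × 10^10 m
e = 0.4609,  e² = 0.212429,  1 − e² = 0.787571
p = a(1 − e²) = 9.736 × 10^10 m × 0.787571 = 7.66779 × 10^10 m ≈ 7.668 × 10^10 m

Final answer: p = 7.668 × 10^10 m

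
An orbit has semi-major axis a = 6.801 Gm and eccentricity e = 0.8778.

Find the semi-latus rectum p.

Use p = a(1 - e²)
a = 6.801 Gm = 6.801 × 10^9 m
e = 0.8778,  e² = 0.770533,  1 − e² = 0.229467
p = a(1 − e²) = 6.801 × 10^9 m × 0.229467 = 1.56061 × 10^9 m ≈ 1.561 Gm

Final answer: p = 1.561 Gm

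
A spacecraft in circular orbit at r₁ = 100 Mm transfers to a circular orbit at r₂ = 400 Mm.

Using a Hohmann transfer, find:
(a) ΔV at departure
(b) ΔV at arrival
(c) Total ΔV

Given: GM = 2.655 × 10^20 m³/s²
r₁ = 100 Mm = 1 × 10^8 m
r₂ = 400 Mm = 4 × 10^8 m
GM = 2.655 × 10^20 m³/s²
Transfer ellipse: a_t = (r₁ + r₂)/2 = 2.5 × 10^8 m
Circular speed at r₁: v₁ = √(GM/r₁) = 1.62942 × 10^6 m/s
Transfer speed at r₁ (periapsis): v₁ₜ = √(GM(2/r₁ − 1/a_t)) = 2.06107 × 10^6 m/s
(a) ΔV₁ = v₁ₜ − v₁ = 431651 m/s ≈ 431.7 km/s
Circular speed at r₂: v₂ = √(GM/r₂) = 814709 m/s
Transfer speed at r₂ (apoapsis): v₂ₜ = √(GM(2/r₂ − 1/a_t)) = 515267 m/s
(b) ΔV₂ = v₂ − v₂ₜ = 299442 m/s ≈ 299.4 km/s
(c) ΔV_total = ΔV₁ + ΔV₂ = 731092 m/s ≈ 731.1 km/s

Final answer:
(a) ΔV₁ = 431.7 km/s
(b) ΔV₂ = 299.4 km/s
(c) ΔV_total = 731.1 km/s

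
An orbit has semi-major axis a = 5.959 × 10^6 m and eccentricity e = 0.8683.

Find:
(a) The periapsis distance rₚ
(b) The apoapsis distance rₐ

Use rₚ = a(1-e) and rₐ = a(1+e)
a = 5.959 × 10^6 m
e = 0.8683:  1 − e = 0.1317,  1 + e = 1.8683
(a) rₚ = a(1 − e) = 5.959 × 10^6 m × 0.1317 = 784800 m ≈ 7.848 × 10^5 m
(b) rₐ = a(1 + e) = 5.959 × 10^6 m × 1.8683 = 1.11332 × 10^7 m ≈ 1.113 × 10^7 m

Final answer:
(a) rₚ = 7.848 × 10^5 m
(b) rₐ = 1.113 × 10^7 m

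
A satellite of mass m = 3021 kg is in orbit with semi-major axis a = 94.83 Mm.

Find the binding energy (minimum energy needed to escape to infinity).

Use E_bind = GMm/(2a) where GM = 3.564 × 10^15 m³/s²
a = 94.83 Mm = 9.483 × 10^7 m
GM = 3.564 × 10^15 m³/s²
m = 3021 kg
GMm = 3.564 × 10^15 × 3021 = 1.07668 × 10^19 m³·kg/s²
2a = 1.8966 × 10^8 m
E_bind = GMm/(2a) = 5.67692 × 10^10 J ≈ 56.77 GJ

Final answer: 56.77 GJ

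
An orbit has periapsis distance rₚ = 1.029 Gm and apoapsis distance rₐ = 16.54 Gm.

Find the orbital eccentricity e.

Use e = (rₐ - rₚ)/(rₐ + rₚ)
rₚ = 1.029 Gm = 1.029 × 10^9 m
rₐ = 16.54 Gm = 1.654 × 10^10 m
rₐ − rₚ = 1.5511 × 10^10 m
rₐ + rₚ = 1.7569 × 10^10 m
e = (rₐ − rₚ)/(rₐ + rₚ) = 0.882862

Final answer: e = 0.8829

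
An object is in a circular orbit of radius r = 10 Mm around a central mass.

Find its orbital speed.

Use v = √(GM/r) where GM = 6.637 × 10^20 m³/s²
r = 10 Mm = 1 × 10^7 m
GM = 6.637 × 10^20 m³/s²
GM/r = (6.637 × 10^20) / (1 × 10^7) = 6.637 × 10^13 m²/s²
v = √(GM/r) = 8.14678 × 10^6 m/s ≈ 8147 km/s

Final answer: 8147 km/s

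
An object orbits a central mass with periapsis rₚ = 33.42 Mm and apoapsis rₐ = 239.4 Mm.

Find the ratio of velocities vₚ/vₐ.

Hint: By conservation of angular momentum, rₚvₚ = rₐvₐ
rₚ = 33.42 Mm = 3.342 × 10^7 m
rₐ = 239.4 Mm = 2.394 × 10^8 m
rₚvₚ = rₐvₐ  ⇒  vₚ/vₐ = rₐ/rₚ
vₚ/vₐ = (2.394 × 10^8) / (3.342 × 10^7) = 7.16338

Final answer: vₚ/vₐ = 7.163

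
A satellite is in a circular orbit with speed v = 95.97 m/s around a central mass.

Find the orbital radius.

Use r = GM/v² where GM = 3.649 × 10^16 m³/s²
v = 95.97 m/s
GM = 3.649 × 10^16 m³/s²
v² = 9210.24 m²/s²
r = GM/v² = (3.649 × 10^16) / 9210.24 = 3.96189 × 10^12 m ≈ 3.962 × 10^12 m

Final answer: 3.962 × 10^12 m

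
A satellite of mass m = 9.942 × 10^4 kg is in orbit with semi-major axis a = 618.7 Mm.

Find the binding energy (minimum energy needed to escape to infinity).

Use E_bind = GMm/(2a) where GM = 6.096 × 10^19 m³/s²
a = 618.7 Mm = 6.187 × 10^8 m
GM = 6.096 × 10^19 m³/s²
m = 9.942 × 10^4 kg
GMm = 6.096 × 10^19 × 99420 = 6.06064 × 10^24 m³·kg/s²
2a = 1.2374 × 10^9 m
E_bind = GMm/(2a) = 4.89789 × 10^15 J ≈ 4.898 PJ

Final answer: 4.898 PJ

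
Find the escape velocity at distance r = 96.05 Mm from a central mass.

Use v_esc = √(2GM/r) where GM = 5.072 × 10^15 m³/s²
r = 96.05 Mm = 9.605 × 10^7 m
GM = 5.072 × 10^15 m³/s²
2GM/r = 2 × (5.072 × 10^15) / (9.605 × 10^7) = 1.05612 × 10^8 m²/s²
v_esc = √(2GM/r) = 10276.8 m/s ≈ 10.28 km/s

Final answer: 10.28 km/s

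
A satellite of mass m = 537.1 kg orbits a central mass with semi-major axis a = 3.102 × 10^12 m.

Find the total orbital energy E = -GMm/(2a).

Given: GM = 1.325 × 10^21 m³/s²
a = 3.102 × 10^12 m
GM = 1.325 × 10^21 m³/s²
2a = 6.204 × 10^12 m
GMm = 1.325 × 10^21 × 537.1 = 7.11657 × 10^23 m³·kg/s²
E = −GMm/(2a) = -1.14709 × 10^11 J ≈ -114.7 GJ

Final answer: -114.7 GJ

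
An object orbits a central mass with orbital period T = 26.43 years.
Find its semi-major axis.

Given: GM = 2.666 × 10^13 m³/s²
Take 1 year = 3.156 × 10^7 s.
T = 26.43 years = 8.34131 × 10^8 s
GM = 2.666 × 10^13 m³/s²
Kepler's third law: a³ = GM T² / (4π²)
T² = 6.95774 × 10^17 s²
a³ = (2.666 × 10^13) × (6.95774 × 10^17) / (4π²) = 4.6986 × 10^29 m³
a = (a³)^(1/3) = 7.77421 × 10^9 m ≈ 7.774 Gm

Final answer: 7.774 Gm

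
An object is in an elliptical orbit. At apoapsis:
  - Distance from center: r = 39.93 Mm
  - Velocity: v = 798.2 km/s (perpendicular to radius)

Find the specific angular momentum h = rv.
r = 39.93 Mm = 3.993 × 10^7 m
v = 798.2 km/s = 798200 m/s
h = rv = 3.993 × 10^7 × 798200 = 3.18721 × 10^13 m²/s ≈ 3.187 × 10^13 m²/s

Final answer: h = 3.187 × 10^13 m²/s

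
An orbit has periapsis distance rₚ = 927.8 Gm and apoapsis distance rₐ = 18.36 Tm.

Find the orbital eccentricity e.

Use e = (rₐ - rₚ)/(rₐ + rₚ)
rₚ = 927.8 Gm = 9.278 × 10^11 m
rₐ = 18.36 Tm = 1.836 × 10^13 m
rₐ − rₚ = 1.74322 × 10^13 m
rₐ + rₚ = 1.92878 × 10^13 m
e = (rₐ − rₚ)/(rₐ + rₚ) = 0.903794

Final answer: e = 0.9038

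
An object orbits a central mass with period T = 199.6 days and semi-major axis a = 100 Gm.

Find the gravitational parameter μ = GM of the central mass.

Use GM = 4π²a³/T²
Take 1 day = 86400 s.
T = 199.6 days = 1.72454 × 10^7 s
a = 100 Gm = 1 × 10^11 m
a³ = 1 × 10^33 m³
T² = 2.97405 × 10^14 s²
GM = 4π² × (1 × 10^33) / (2.97405 × 10^14) = 1.32743 × 10^20 m³/s²
GM ≈ 1.327 × 10^20 m³/s²

Final answer: GM = 1.327 × 10^20 m³/s²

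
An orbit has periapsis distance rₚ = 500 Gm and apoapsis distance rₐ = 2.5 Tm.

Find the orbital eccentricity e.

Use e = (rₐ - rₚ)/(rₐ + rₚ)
rₚ = 500 Gm = 5 × 10^11 m
rₐ = 2.5 Tm = 2.5 × 10^12 m
rₐ − rₚ = 2 × 10^12 m
rₐ + rₚ = 3 × 10^12 m
e = (rₐ − rₚ)/(rₐ + rₚ) = 0.666667

Final answer: e = 0.6667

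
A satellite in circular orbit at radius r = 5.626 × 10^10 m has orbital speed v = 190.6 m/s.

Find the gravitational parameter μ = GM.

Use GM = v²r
r = 5.626 × 10^10 m
v = 190.6 m/s
v² = 36328.4 m²/s²
GM = v²r = 36328.4 × 5.626 × 10^10 = 2.04383 × 10^15 m³/s²
GM ≈ 2.044 × 10^15 m³/s²

Final answer: GM = 2.044 × 10^15 m³/s²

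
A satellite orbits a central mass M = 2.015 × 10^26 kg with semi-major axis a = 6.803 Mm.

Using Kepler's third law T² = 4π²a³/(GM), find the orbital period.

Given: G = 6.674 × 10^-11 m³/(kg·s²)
M = 2.015 × 10^26 kg
GM = G × M = 6.674 × 10^-11 × 2.015 × 10^26 = 1.34481 × 10^16 m³/s²
a = 6.803 Mm = 6.803 × 10^6 m
a³ = 3.14848 × 10^20 m³
T = 2π √(a³/GM) = 2π √((3.14848 × 10^20) / (1.34481 × 10^16)) = 2π × 153.01 s
T = 961.391 s ≈ 16.02 minutes

Final answer: 16.02 minutes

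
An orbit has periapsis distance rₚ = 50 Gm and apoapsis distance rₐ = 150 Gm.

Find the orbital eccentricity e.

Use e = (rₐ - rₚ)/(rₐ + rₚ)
rₚ = 50 Gm = 5 × 10^10 m
rₐ = 150 Gm = 1.5 × 10^11 m
rₐ − rₚ = 1 × 10^11 m
rₐ + rₚ = 2 × 10^11 m
e = (rₐ − rₚ)/(rₐ + rₚ) = 0.5

Final answer: e = 0.5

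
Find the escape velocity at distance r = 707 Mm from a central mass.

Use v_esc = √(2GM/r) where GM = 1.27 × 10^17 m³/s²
r = 707 Mm = 7.07 × 10^8 m
GM = 1.27 × 10^17 m³/s²
2GM/r = 2 × (1.27 × 10^17) / (7.07 × 10^8) = 3.59264 × 10^8 m²/s²
v_esc = √(2GM/r) = 18954.3 m/s ≈ 18.95 km/s

Final answer: 18.95 km/s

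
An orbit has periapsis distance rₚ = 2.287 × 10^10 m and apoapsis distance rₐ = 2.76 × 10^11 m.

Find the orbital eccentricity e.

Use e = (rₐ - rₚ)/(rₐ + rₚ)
rₚ = 2.287 × 10^10 m
rₐ = 2.76 × 10^11 m
rₐ − rₚ = 2.5313 × 10^11 m
rₐ + rₚ = 2.9887 × 10^11 m
e = (rₐ − rₚ)/(rₐ + rₚ) = 0.846957

Final answer: e = 0.847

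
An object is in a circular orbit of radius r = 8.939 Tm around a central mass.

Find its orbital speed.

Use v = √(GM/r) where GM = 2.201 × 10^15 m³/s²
r = 8.939 Tm = 8.939 × 10^12 m
GM = 2.201 × 10^15 m³/s²
GM/r = (2.201 × 10^15) / (8.939 × 10^12) = 246.224 m²/s²
v = √(GM/r) = 15.6915 m/s ≈ 15.69 m/s

Final answer: 15.69 m/s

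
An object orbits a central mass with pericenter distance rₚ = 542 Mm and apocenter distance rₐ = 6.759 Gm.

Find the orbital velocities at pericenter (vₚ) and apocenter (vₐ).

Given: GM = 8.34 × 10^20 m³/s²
rₚ = 542 Mm = 5.42 × 10^8 m
rₐ = 6.759 Gm = 6.759 × 10^9 m
GM = 8.34 × 10^20 m³/s²
a = (rₚ + rₐ)/2 = 3.6505 × 10^9 m
Vis-viva: v² = GM (2/r − 1/a)
vₚ² = 8.34 × 10^20 × (3.69004 × 10^-9 − 2.73935 × 10^-10) = 2.84903 × 10^12 m²/s²
vₚ = 1.68791 × 10^6 m/s ≈ 1688 km/s
vₐ² = 8.34 × 10^20 × (2.95902 × 10^-10 − 2.73935 × 10^-10) = 1.83202 × 10^10 m²/s²
vₐ = 135352 m/s ≈ 135.4 km/s

Final answer: vₚ = 1688 km/s, vₐ = 135.4 km/s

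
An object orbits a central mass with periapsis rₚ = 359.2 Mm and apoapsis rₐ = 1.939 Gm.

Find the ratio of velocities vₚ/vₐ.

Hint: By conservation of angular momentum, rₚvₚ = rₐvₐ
rₚ = 359.2 Mm = 3.592 × 10^8 m
rₐ = 1.939 Gm = 1.939 × 10^9 m
rₚvₚ = rₐvₐ  ⇒  vₚ/vₐ = rₐ/rₚ
vₚ/vₐ = (1.939 × 10^9) / (3.592 × 10^8) = 5.39811

Final answer: vₚ/vₐ = 5.398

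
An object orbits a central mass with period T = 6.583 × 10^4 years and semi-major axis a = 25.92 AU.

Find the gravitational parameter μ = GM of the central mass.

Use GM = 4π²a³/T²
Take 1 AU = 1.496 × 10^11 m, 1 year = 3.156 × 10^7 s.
T = 6.583 × 10^4 years = 2.07759 × 10^12 s
a = 25.92 AU = 3.87763 × 10^12 m
a³ = 5.83042 × 10^37 m³
T² = 4.3164 × 10^24 s²
GM = 4π² × (5.83042 × 10^37) / (4.3164 × 10^24) = 5.33259 × 10^14 m³/s²
GM ≈ 5.333 × 10^14 m³/s²

Final answer: GM = 5.333 × 10^14 m³/s²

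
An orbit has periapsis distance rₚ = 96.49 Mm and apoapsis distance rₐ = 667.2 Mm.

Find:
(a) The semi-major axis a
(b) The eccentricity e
rₚ = 96.49 Mm = 9.649 × 10^7 m
rₐ = 667.2 Mm = 6.672 × 10^8 m
(a) a = (rₚ + rₐ)/2 = 3.81845 × 10^8 m ≈ 381.8 Mm
(b) e = (rₐ − rₚ)/(rₐ + rₚ) = (5.7071 × 10^8) / (7.6369 × 10^8) = 0.747306

Final answer:
(a) a = 381.8 Mm
(b) e = 0.7473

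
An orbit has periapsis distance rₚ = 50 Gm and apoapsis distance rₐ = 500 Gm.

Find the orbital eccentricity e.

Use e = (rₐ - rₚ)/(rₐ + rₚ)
rₚ = 50 Gm = 5 × 10^10 m
rₐ = 500 Gm = 5 × 10^11 m
rₐ − rₚ = 4.5 × 10^11 m
rₐ + rₚ = 5.5 × 10^11 m
e = (rₐ − rₚ)/(rₐ + rₚ) = 0.818182

Final answer: e = 0.8182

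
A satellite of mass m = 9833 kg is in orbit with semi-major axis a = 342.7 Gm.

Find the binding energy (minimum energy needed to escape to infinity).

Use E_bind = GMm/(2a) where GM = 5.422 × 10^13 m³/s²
a = 342.7 Gm = 3.427 × 10^11 m
GM = 5.422 × 10^13 m³/s²
m = 9833 kg
GMm = 5.422 × 10^13 × 9833 = 5.33145 × 10^17 m³·kg/s²
2a = 6.854 × 10^11 m
E_bind = GMm/(2a) = 777860 J ≈ 777.9 kJ

Final answer: 777.9 kJ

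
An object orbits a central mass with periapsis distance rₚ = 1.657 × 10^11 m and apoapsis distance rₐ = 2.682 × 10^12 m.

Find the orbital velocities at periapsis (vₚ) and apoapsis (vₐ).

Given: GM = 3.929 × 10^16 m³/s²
rₚ = 1.657 × 10^11 m
rₐ = 2.682 × 10^12 m
GM = 3.929 × 10^16 m³/s²
a = (rₚ + rₐ)/2 = 1.42385 × 10^12 m
Vis-viva: v² = GM (2/r − 1/a)
vₚ² = 3.929 × 10^16 × (1.207 × 10^-11 − 7.02321 × 10^-13) = 446636 m²/s²
vₚ = 668.309 m/s ≈ 668.3 m/s
vₐ² = 3.929 × 10^16 × (7.45712 × 10^-13 − 7.02321 × 10^-13) = 1704.83 m²/s²
vₐ = 41.2896 m/s ≈ 41.29 m/s

Final answer: vₚ = 668.3 m/s, vₐ = 41.29 m/s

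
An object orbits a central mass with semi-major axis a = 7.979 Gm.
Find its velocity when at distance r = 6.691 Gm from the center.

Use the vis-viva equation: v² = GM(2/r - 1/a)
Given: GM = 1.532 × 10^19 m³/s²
a = 7.979 Gm = 7.979 × 10^9 m
r = 6.691 Gm = 6.691 × 10^9 m
GM = 1.532 × 10^19 m³/s²
2/r − 1/a = 2.98909 × 10^-10 − 1.25329 × 10^-10 = 1.7358 × 10^-10 m⁻¹
v² = GM (2/r − 1/a) = 2.65925 × 10^9 m²/s²
v = 51567.9 m/s ≈ 51.57 km/s

Final answer: 51.57 km/s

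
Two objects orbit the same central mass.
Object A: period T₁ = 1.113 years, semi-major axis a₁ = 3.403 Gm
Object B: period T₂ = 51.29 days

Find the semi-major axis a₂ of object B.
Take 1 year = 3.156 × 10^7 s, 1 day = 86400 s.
T₁ = 1.113 years = 3.51263 × 10^7 s
T₂ = 51.29 days = 4.43146 × 10^6 s
a₁ = 3.403 Gm = 3.403 × 10^9 m
Kepler's third law: (T₂/T₁)² = (a₂/a₁)³  ⇒  a₂ = a₁ (T₂/T₁)^(2/3)
T₂/T₁ = 0.126158
(T₂/T₁)^(2/3) = 0.251541
a₂ = 3.403 × 10^9 m × 0.251541 = 8.55995 × 10^8 m ≈ 856 Mm

Final answer: a₂ = 856 Mm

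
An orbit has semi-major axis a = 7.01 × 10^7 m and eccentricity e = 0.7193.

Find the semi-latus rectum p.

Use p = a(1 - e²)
a = 7.01 × 10^7 m
e = 0.7193,  e² = 0.517392,  1 − e² = 0.482608
p = a(1 − e²) = 7.01 × 10^7 m × 0.482608 = 3.38308 × 10^7 m ≈ 3.383 × 10^7 m

Final answer: p = 3.383 × 10^7 m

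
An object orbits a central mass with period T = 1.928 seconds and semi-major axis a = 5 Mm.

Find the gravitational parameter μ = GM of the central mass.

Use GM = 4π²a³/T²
T = 1.928 seconds
a = 5 Mm = 5 × 10^6 m
a³ = 1.25 × 10^20 m³
T² = 3.71718 s²
GM = 4π² × (1.25 × 10^20) / 3.71718 = 1.32756 × 10^21 m³/s²
GM ≈ 1.328 × 10^21 m³/s²

Final answer: GM = 1.328 × 10^21 m³/s²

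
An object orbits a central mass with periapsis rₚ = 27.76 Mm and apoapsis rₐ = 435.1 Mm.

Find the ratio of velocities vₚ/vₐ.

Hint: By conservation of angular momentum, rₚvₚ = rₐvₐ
rₚ = 27.76 Mm = 2.776 × 10^7 m
rₐ = 435.1 Mm = 4.351 × 10^8 m
rₚvₚ = rₐvₐ  ⇒  vₚ/vₐ = rₐ/rₚ
vₚ/vₐ = (4.351 × 10^8) / (2.776 × 10^7) = 15.6736

Final answer: vₚ/vₐ = 15.67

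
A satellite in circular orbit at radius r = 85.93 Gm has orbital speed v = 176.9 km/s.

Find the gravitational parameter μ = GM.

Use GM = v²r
r = 85.93 Gm = 8.593 × 10^10 m
v = 176.9 km/s = 176900 m/s
v² = 3.12936 × 10^10 m²/s²
GM = v²r = 3.12936 × 10^10 × 8.593 × 10^10 = 2.68906 × 10^21 m³/s²
GM ≈ 2.689 × 10^21 m³/s²

Final answer: GM = 2.689 × 10^21 m³/s²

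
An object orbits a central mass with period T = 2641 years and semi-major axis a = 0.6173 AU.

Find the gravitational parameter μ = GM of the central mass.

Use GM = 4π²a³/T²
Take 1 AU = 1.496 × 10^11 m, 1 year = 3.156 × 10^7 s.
T = 2641 years = 8.335 × 10^10 s
a = 0.6173 AU = 9.23481 × 10^10 m
a³ = 7.8756 × 10^32 m³
T² = 6.94722 × 10^21 s²
GM = 4π² × (7.8756 × 10^32) / (6.94722 × 10^21) = 4.47541 × 10^12 m³/s²
GM ≈ 4.475 × 10^12 m³/s²

Final answer: GM = 4.475 × 10^12 m³/s²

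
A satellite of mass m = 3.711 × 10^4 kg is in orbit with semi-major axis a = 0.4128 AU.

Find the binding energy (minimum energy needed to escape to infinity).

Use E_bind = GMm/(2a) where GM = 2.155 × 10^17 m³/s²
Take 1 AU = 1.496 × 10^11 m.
a = 0.4128 AU = 6.17549 × 10^10 m
GM = 2.155 × 10^17 m³/s²
m = 3.711 × 10^4 kg
GMm = 2.155 × 10^17 × 37110 = 7.9972 × 10^21 m³·kg/s²
2a = 1.2351 × 10^11 m
E_bind = GMm/(2a) = 6.47496 × 10^10 J ≈ 64.75 GJ

Final answer: 64.75 GJ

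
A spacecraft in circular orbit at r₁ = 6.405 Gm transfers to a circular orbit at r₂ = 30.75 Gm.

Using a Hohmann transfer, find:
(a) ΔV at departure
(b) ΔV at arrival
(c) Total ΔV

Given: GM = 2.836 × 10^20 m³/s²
r₁ = 6.405 Gm = 6.405 × 10^9 m
r₂ = 30.75 Gm = 3.075 × 10^10 m
GM = 2.836 × 10^20 m³/s²
Transfer ellipse: a_t = (r₁ + r₂)/2 = 1.85775 × 10^10 m
Circular speed at r₁: v₁ = √(GM/r₁) = 210423 m/s
Transfer speed at r₁ (periapsis): v₁ₜ = √(GM(2/r₁ − 1/a_t)) = 270721 m/s
(a) ΔV₁ = v₁ₜ − v₁ = 60298.2 m/s ≈ 60.3 km/s
Circular speed at r₂: v₂ = √(GM/r₂) = 96035.2 m/s
Transfer speed at r₂ (apoapsis): v₂ₜ = √(GM(2/r₂ − 1/a_t)) = 56389.3 m/s
(b) ΔV₂ = v₂ − v₂ₜ = 39646 m/s ≈ 39.65 km/s
(c) ΔV_total = ΔV₁ + ΔV₂ = 99944.1 m/s ≈ 99.94 km/s

Final answer:
(a) ΔV₁ = 60.3 km/s
(b) ΔV₂ = 39.65 km/s
(c) ΔV_total = 99.94 km/s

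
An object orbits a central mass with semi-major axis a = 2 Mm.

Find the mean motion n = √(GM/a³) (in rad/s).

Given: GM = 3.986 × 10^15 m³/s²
a = 2 Mm = 2 × 10^6 m
GM = 3.986 × 10^15 m³/s²
a³ = 8 × 10^18 m³
GM/a³ = (3.986 × 10^15) / (8 × 10^18) = 0.00049825 s⁻²
n = √(GM/a³) = 0.0223215 rad/s ≈ 0.02232 rad/s

Final answer: n = 0.02232 rad/s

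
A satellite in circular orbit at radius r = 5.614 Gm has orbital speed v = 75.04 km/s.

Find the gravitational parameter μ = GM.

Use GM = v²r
r = 5.614 Gm = 5.614 × 10^9 m
v = 75.04 km/s = 75040 m/s
v² = 5.631 × 10^9 m²/s²
GM = v²r = 5.631 × 10^9 × 5.614 × 10^9 = 3.16124 × 10^19 m³/s²
GM ≈ 3.161 × 10^19 m³/s²

Final answer: GM = 3.161 × 10^19 m³/s²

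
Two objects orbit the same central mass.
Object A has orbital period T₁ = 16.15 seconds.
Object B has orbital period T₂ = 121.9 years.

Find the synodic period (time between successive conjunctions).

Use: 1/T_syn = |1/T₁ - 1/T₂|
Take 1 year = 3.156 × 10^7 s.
T₁ = 16.15 seconds
T₂ = 121.9 years = 3.84716 × 10^9 s
1/T₁ = 0.0619195 s⁻¹
1/T₂ = 2.59932 × 10^-10 s⁻¹
|1/T₁ − 1/T₂| = 0.0619195 s⁻¹
T_syn = 1 / |1/T₁ − 1/T₂| = 16.15 s ≈ 16.15 seconds

Final answer: T_syn = 16.15 seconds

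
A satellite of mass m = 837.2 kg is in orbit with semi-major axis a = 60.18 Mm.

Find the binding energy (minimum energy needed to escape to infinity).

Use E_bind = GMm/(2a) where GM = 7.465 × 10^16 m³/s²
a = 60.18 Mm = 6.018 × 10^7 m
GM = 7.465 × 10^16 m³/s²
m = 837.2 kg
GMm = 7.465 × 10^16 × 837.2 = 6.2497 × 10^19 m³·kg/s²
2a = 1.2036 × 10^8 m
E_bind = GMm/(2a) = 5.1925 × 10^11 J ≈ 519.3 GJ

Final answer: 519.3 GJ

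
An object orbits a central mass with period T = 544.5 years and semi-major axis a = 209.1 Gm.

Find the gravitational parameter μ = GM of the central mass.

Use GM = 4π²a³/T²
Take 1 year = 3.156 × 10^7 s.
T = 544.5 years = 1.71844 × 10^10 s
a = 209.1 Gm = 2.091 × 10^11 m
a³ = 9.14244 × 10^33 m³
T² = 2.95304 × 10^20 s²
GM = 4π² × (9.14244 × 10^33) / (2.95304 × 10^20) = 1.22223 × 10^15 m³/s²
GM ≈ 1.222 × 10^15 m³/s²

Final answer: GM = 1.222 × 10^15 m³/s²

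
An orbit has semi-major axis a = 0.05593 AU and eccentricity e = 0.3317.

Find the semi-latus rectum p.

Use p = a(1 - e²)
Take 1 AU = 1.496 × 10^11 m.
a = 0.05593 AU = 8.36713 × 10^9 m
e = 0.3317,  e² = 0.110025,  1 − e² = 0.889975
p = a(1 − e²) = 8.36713 × 10^9 m × 0.889975 = 7.44654 × 10^9 m ≈ 0.04978 AU

Final answer: p = 0.04978 AU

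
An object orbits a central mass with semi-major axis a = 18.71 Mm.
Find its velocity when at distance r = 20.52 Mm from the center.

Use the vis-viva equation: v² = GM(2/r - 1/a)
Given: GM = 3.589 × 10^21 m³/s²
a = 18.71 Mm = 1.871 × 10^7 m
r = 20.52 Mm = 2.052 × 10^7 m
GM = 3.589 × 10^21 m³/s²
2/r − 1/a = 9.74659 × 10^-8 − 5.34474 × 10^-8 = 4.40185 × 10^-8 m⁻¹
v² = GM (2/r − 1/a) = 1.57983 × 10^14 m²/s²
v = 1.25691 × 10^7 m/s ≈ 1.257 × 10^4 km/s

Final answer: 1.257 × 10^4 km/s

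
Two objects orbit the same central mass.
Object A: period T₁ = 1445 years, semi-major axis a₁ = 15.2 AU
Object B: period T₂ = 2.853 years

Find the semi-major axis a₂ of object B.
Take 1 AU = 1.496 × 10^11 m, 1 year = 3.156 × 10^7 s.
T₁ = 1445 years = 4.56042 × 10^10 s
T₂ = 2.853 years = 9.00407 × 10^7 s
a₁ = 15.2 AU = 2.27392 × 10^12 m
Kepler's third law: (T₂/T₁)² = (a₂/a₁)³  ⇒  a₂ = a₁ (T₂/T₁)^(2/3)
T₂/T₁ = 0.00197439
(T₂/T₁)^(2/3) = 0.0157382
a₂ = 2.27392 × 10^12 m × 0.0157382 = 3.57875 × 10^10 m ≈ 0.2392 AU

Final answer: a₂ = 0.2392 AU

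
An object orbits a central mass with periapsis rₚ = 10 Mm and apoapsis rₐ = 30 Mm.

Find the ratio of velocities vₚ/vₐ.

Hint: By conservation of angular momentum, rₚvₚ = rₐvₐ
rₚ = 10 Mm = 1 × 10^7 m
rₐ = 30 Mm = 3 × 10^7 m
rₚvₚ = rₐvₐ  ⇒  vₚ/vₐ = rₐ/rₚ
vₚ/vₐ = (3 × 10^7) / (1 × 10^7) = 3

Final answer: vₚ/vₐ = 3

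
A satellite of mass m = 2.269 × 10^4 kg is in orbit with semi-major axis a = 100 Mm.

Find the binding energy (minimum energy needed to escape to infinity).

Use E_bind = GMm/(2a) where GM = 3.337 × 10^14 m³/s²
a = 100 Mm = 1 × 10^8 m
GM = 3.337 × 10^14 m³/s²
m = 2.269 × 10^4 kg
GMm = 3.337 × 10^14 × 22690 = 7.57165 × 10^18 m³·kg/s²
2a = 2 × 10^8 m
E_bind = GMm/(2a) = 3.78583 × 10^10 J ≈ 37.86 GJ

Final answer: 37.86 GJ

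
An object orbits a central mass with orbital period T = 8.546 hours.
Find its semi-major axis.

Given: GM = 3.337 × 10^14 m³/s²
T = 8.546 hours = 30765.6 s
GM = 3.337 × 10^14 m³/s²
Kepler's third law: a³ = GM T² / (4π²)
T² = 9.46522 × 10^8 s²
a³ = (3.337 × 10^14) × (9.46522 × 10^8) / (4π²) = 8.00069 × 10^21 m³
a = (a³)^(1/3) = 2.00006 × 10^7 m ≈ 20 Mm

Final answer: 20 Mm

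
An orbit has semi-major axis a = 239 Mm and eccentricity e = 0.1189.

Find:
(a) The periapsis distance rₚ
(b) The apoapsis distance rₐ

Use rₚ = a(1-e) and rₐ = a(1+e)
a = 239 Mm = 2.39 × 10^8 m
e = 0.1189:  1 − e = 0.8811,  1 + e = 1.1189
(a) rₚ = a(1 − e) = 2.39 × 10^8 m × 0.8811 = 2.10583 × 10^8 m ≈ 210.6 Mm
(b) rₐ = a(1 + e) = 2.39 × 10^8 m × 1.1189 = 2.67417 × 10^8 m ≈ 267.4 Mm

Final answer:
(a) rₚ = 210.6 Mm
(b) rₐ = 267.4 Mm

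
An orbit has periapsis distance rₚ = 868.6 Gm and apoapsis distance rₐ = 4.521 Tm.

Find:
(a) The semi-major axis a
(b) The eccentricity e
rₚ = 868.6 Gm = 8.686 × 10^11 m
rₐ = 4.521 Tm = 4.521 × 10^12 m
(a) a = (rₚ + rₐ)/2 = 2.6948 × 10^12 m ≈ 2.695 Tm
(b) e = (rₐ − rₚ)/(rₐ + rₚ) = (3.6524 × 10^12) / (5.3896 × 10^12) = 0.677676

Final answer:
(a) a = 2.695 Tm
(b) e = 0.6777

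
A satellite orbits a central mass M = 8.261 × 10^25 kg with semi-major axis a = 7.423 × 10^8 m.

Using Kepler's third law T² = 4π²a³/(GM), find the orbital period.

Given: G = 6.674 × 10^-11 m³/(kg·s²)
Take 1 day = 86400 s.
M = 8.261 × 10^25 kg
GM = G × M = 6.674 × 10^-11 × 8.261 × 10^25 = 5.51339 × 10^15 m³/s²
a = 7.423 × 10^8 m
a³ = 4.09014 × 10^26 m³
T = 2π √(a³/GM) = 2π √((4.09014 × 10^26) / (5.51339 × 10^15)) = 2π × 272370 s
T = 1.71135 × 10^6 s ≈ 19.81 days

Final answer: 19.81 days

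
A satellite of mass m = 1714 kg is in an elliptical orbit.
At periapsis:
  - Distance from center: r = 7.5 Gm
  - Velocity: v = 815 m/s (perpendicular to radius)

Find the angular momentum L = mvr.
r = 7.5 Gm = 7.5 × 10^9 m
v = 815 m/s
vr = 815 × 7.5 × 10^9 = 6.1125 × 10^12 m²/s
L = m × vr = 1714 × 6.1125 × 10^12 = 1.04768 × 10^16 kg·m²/s ≈ 1.048 × 10^16 kg·m²/s

Final answer: L = 1.048 × 10^16 kg·m²/s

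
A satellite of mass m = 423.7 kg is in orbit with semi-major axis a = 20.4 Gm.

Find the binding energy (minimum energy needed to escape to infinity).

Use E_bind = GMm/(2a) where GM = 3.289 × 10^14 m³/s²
a = 20.4 Gm = 2.04 × 10^10 m
GM = 3.289 × 10^14 m³/s²
m = 423.7 kg
GMm = 3.289 × 10^14 × 423.7 = 1.39355 × 10^17 m³·kg/s²
2a = 4.08 × 10^10 m
E_bind = GMm/(2a) = 3.41556 × 10^6 J ≈ 3.416 MJ

Final answer: 3.416 MJ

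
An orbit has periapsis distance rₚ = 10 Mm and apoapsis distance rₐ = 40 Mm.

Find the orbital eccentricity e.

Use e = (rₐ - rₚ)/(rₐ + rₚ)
rₚ = 10 Mm = 1 × 10^7 m
rₐ = 40 Mm = 4 × 10^7 m
rₐ − rₚ = 3 × 10^7 m
rₐ + rₚ = 5 × 10^7 m
e = (rₐ − rₚ)/(rₐ + rₚ) = 0.6

Final answer: e = 0.6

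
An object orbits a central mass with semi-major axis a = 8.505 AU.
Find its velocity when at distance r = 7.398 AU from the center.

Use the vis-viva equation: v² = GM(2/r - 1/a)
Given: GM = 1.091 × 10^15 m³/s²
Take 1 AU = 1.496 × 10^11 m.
a = 8.505 AU = 1.27235 × 10^12 m
r = 7.398 AU = 1.10674 × 10^12 m
GM = 1.091 × 10^15 m³/s²
2/r − 1/a = 1.80711 × 10^-12 − 7.85948 × 10^-13 = 1.02116 × 10^-12 m⁻¹
v² = GM (2/r − 1/a) = 1114.08 m²/s²
v = 33.3779 m/s ≈ 33.38 m/s

Final answer: 33.38 m/s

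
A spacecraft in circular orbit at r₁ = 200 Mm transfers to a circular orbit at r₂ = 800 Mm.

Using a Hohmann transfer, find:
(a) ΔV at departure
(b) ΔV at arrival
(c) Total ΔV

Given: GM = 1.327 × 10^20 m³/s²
r₁ = 200 Mm = 2 × 10^8 m
r₂ = 800 Mm = 8 × 10^8 m
GM = 1.327 × 10^20 m³/s²
Transfer ellipse: a_t = (r₁ + r₂)/2 = 5 × 10^8 m
Circular speed at r₁: v₁ = √(GM/r₁) = 814555 m/s
Transfer speed at r₁ (periapsis): v₁ₜ = √(GM(2/r₁ − 1/a_t)) = 1.03034 × 10^6 m/s
(a) ΔV₁ = v₁ₜ − v₁ = 215785 m/s ≈ 215.8 km/s
Circular speed at r₂: v₂ = √(GM/r₂) = 407278 m/s
Transfer speed at r₂ (apoapsis): v₂ₜ = √(GM(2/r₂ − 1/a_t)) = 257585 m/s
(b) ΔV₂ = v₂ − v₂ₜ = 149693 m/s ≈ 149.7 km/s
(c) ΔV_total = ΔV₁ + ΔV₂ = 365477 m/s ≈ 365.5 km/s

Final answer:
(a) ΔV₁ = 215.8 km/s
(b) ΔV₂ = 149.7 km/s
(c) ΔV_total = 365.5 km/s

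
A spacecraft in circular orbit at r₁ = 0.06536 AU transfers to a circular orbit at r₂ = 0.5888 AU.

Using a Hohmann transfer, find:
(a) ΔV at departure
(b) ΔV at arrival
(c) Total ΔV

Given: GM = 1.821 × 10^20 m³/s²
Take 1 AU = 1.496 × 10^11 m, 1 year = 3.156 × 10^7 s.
r₁ = 0.06536 AU = 9.77786 × 10^9 m
r₂ = 0.5888 AU = 8.80845 × 10^10 m
GM = 1.821 × 10^20 m³/s²
Transfer ellipse: a_t = (r₁ + r₂)/2 = 4.89312 × 10^10 m
Circular speed at r₁: v₁ = √(GM/r₁) = 136469 m/s
Transfer speed at r₁ (periapsis): v₁ₜ = √(GM(2/r₁ − 1/a_t)) = 183101 m/s
(a) ΔV₁ = v₁ₜ − v₁ = 46632 m/s ≈ 9.838 AU/year
Circular speed at r₂: v₂ = √(GM/r₂) = 45467.9 m/s
Transfer speed at r₂ (apoapsis): v₂ₜ = √(GM(2/r₂ − 1/a_t)) = 20325.2 m/s
(b) ΔV₂ = v₂ − v₂ₜ = 25142.8 m/s ≈ 5.304 AU/year
(c) ΔV_total = ΔV₁ + ΔV₂ = 71774.8 m/s ≈ 15.14 AU/year

Final answer:
(a) ΔV₁ = 9.838 AU/year
(b) ΔV₂ = 5.304 AU/year
(c) ΔV_total = 15.14 AU/year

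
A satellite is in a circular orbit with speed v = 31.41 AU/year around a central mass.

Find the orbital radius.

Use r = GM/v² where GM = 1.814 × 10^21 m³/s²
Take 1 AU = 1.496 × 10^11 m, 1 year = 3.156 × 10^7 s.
v = 31.41 AU/year = 148889 m/s
GM = 1.814 × 10^21 m³/s²
v² = 2.21679 × 10^10 m²/s²
r = GM/v² = (1.814 × 10^21) / (2.21679 × 10^10) = 8.18299 × 10^10 m ≈ 0.547 AU

Final answer: 0.547 AU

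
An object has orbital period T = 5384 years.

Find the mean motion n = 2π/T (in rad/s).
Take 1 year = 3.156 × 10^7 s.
T = 5384 years = 1.69919 × 10^11 s
n = 2π / (1.69919 × 10^11 s) = 3.69775 × 10^-11 rad/s ≈ 3.698 × 10^-11 rad/s

Final answer: n = 3.698 × 10^-11 rad/s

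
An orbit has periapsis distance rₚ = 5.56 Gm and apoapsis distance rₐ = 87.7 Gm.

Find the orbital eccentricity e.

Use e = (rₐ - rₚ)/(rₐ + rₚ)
rₚ = 5.56 Gm = 5.56 × 10^9 m
rₐ = 87.7 Gm = 8.77 × 10^10 m
rₐ − rₚ = 8.214 × 10^10 m
rₐ + rₚ = 9.326 × 10^10 m
e = (rₐ − rₚ)/(rₐ + rₚ) = 0.880763

Final answer: e = 0.8808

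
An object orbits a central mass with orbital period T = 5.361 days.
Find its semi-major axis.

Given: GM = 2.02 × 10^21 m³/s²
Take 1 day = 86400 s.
T = 5.361 days = 463190 s
GM = 2.02 × 10^21 m³/s²
Kepler's third law: a³ = GM T² / (4π²)
T² = 2.14545 × 10^11 s²
a³ = (2.02 × 10^21) × (2.14545 × 10^11) / (4π²) = 1.09777 × 10^31 m³
a = (a³)^(1/3) = 2.22248 × 10^10 m ≈ 22.22 Gm

Final answer: 22.22 Gm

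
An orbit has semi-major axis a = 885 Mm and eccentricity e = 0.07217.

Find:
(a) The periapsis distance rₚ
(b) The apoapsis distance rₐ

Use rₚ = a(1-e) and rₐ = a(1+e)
a = 885 Mm = 8.85 × 10^8 m
e = 0.07217:  1 − e = 0.92783,  1 + e = 1.07217
(a) rₚ = a(1 − e) = 8.85 × 10^8 m × 0.92783 = 8.2113 × 10^8 m ≈ 821.1 Mm
(b) rₐ = a(1 + e) = 8.85 × 10^8 m × 1.07217 = 9.4887 × 10^8 m ≈ 948.9 Mm

Final answer:
(a) rₚ = 821.1 Mm
(b) rₐ = 948.9 Mm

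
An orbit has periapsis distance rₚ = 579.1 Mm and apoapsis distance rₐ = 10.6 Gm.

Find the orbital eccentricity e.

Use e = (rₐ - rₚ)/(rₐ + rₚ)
rₚ = 579.1 Mm = 5.791 × 10^8 m
rₐ = 10.6 Gm = 1.06 × 10^10 m
rₐ − rₚ = 1.00209 × 10^10 m
rₐ + rₚ = 1.11791 × 10^10 m
e = (rₐ − rₚ)/(rₐ + rₚ) = 0.896396

Final answer: e = 0.8964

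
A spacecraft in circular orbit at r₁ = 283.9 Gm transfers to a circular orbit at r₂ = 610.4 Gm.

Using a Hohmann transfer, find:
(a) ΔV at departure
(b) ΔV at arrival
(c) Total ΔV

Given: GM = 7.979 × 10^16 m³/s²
r₁ = 283.9 Gm = 2.839 × 10^11 m
r₂ = 610.4 Gm = 6.104 × 10^11 m
GM = 7.979 × 10^16 m³/s²
Transfer ellipse: a_t = (r₁ + r₂)/2 = 4.4715 × 10^11 m
Circular speed at r₁: v₁ = √(GM/r₁) = 530.141 m/s
Transfer speed at r₁ (periapsis): v₁ₜ = √(GM(2/r₁ − 1/a_t)) = 619.401 m/s
(a) ΔV₁ = v₁ₜ − v₁ = 89.2602 m/s ≈ 89.26 m/s
Circular speed at r₂: v₂ = √(GM/r₂) = 361.549 m/s
Transfer speed at r₂ (apoapsis): v₂ₜ = √(GM(2/r₂ − 1/a_t)) = 288.087 m/s
(b) ΔV₂ = v₂ − v₂ₜ = 73.4622 m/s ≈ 73.46 m/s
(c) ΔV_total = ΔV₁ + ΔV₂ = 162.722 m/s ≈ 162.7 m/s

Final answer:
(a) ΔV₁ = 89.26 m/s
(b) ΔV₂ = 73.46 m/s
(c) ΔV_total = 162.7 m/s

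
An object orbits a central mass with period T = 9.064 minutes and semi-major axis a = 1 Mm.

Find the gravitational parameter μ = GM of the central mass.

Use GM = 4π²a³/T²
T = 9.064 minutes = 543.84 s
a = 1 Mm = 1 × 10^6 m
a³ = 1 × 10^18 m³
T² = 295762 s²
GM = 4π² × (1 × 10^18) / 295762 = 1.3348 × 10^14 m³/s²
GM ≈ 1.335 × 10^14 m³/s²

Final answer: GM = 1.335 × 10^14 m³/s²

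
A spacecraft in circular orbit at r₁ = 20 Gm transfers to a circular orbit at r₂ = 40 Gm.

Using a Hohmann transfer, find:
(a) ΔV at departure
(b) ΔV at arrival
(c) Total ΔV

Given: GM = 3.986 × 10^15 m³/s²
r₁ = 20 Gm = 2 × 10^10 m
r₂ = 40 Gm = 4 × 10^10 m
GM = 3.986 × 10^15 m³/s²
Transfer ellipse: a_t = (r₁ + r₂)/2 = 3 × 10^10 m
Circular speed at r₁: v₁ = √(GM/r₁) = 446.43 m/s
Transfer speed at r₁ (periapsis): v₁ₜ = √(GM(2/r₁ − 1/a_t)) = 515.493 m/s
(a) ΔV₁ = v₁ₜ − v₁ = 69.063 m/s ≈ 69.06 m/s
Circular speed at r₂: v₂ = √(GM/r₂) = 315.674 m/s
Transfer speed at r₂ (apoapsis): v₂ₜ = √(GM(2/r₂ − 1/a_t)) = 257.747 m/s
(b) ΔV₂ = v₂ − v₂ₜ = 57.9272 m/s ≈ 57.93 m/s
(c) ΔV_total = ΔV₁ + ΔV₂ = 126.99 m/s ≈ 127 m/s

Final answer:
(a) ΔV₁ = 69.06 m/s
(b) ΔV₂ = 57.93 m/s
(c) ΔV_total = 127 m/s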